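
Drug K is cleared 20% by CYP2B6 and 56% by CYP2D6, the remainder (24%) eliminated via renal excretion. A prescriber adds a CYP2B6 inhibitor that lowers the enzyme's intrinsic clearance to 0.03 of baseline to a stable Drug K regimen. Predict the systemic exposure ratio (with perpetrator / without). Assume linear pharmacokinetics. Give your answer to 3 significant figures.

1.24

The CYP2B6 pathway (20% of clearance) drops to 0.03× activity: 0.2 × 0.03 = 0.006.
CYP2D6 (56%) and the residual 24% are unaffected.
Relative clearance = 0.006 + 0.56 + 0.24 = 0.806.
Systemic exposure is inversely proportional to clearance, so the fold-change is 1 / 0.806 = 1.24.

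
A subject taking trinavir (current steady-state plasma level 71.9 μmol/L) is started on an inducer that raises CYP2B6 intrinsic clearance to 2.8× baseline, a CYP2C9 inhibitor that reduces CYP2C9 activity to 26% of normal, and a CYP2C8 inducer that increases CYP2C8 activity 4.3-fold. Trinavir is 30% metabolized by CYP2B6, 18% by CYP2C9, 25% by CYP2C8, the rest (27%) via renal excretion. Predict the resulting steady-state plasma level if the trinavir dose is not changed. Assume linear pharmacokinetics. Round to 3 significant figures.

32.2 μmol/L

The CYP2B6 pathway (30% of clearance) is boosted to 2.8× activity: 0.3 × 2.8 = 0.84.
The CYP2C9 pathway (18% of clearance) is reduced to 0.26× activity: 0.18 × 0.26 = 0.0468.
The CYP2C8 pathway (25% of clearance) rises to 4.3× activity: 0.25 × 4.3 = 1.075.
The remaining 27% of clearance is unaffected.
New clearance relative to baseline: 0.84 + 0.0468 + 1.075 + 0.27 = 2.2318.
Dividing the baseline by the relative clearance: 71.9 / 2.2318 = 32.2 μmol/L.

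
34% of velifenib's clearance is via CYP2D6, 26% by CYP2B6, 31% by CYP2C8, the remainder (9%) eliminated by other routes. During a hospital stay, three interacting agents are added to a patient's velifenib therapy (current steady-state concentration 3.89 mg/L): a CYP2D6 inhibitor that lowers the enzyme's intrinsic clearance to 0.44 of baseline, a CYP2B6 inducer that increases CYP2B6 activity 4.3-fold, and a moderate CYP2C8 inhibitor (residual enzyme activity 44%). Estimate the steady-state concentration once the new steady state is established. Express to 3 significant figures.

2.60 mg/L

The CYP2D6 pathway (34% of clearance) drops to 0.44× activity: 0.34 × 0.44 = 0.1496.
The CYP2B6 pathway (26% of clearance) rises to 4.3× activity: 0.26 × 4.3 = 1.118.
The CYP2C8 pathway (31% of clearance) drops to 0.44× activity: 0.31 × 0.44 = 0.1364.
The remaining 9% of clearance is unaffected.
Relative clearance = 0.1496 + 1.118 + 0.1364 + 0.09 = 1.494.
New steady-state concentration = 3.89 / 1.494 = 2.60 mg/L (concentration scales inversely with clearance).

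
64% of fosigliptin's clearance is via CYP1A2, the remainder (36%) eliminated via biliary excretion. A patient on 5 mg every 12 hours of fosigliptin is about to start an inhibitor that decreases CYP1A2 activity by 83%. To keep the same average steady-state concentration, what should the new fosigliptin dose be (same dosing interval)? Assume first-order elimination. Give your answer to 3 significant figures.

2.34 mg

The CYP1A2 pathway (64% of clearance) is reduced to 0.17× activity: 0.64 × 0.17 = 0.1088.
The remaining 36% of clearance is unaffected.
Relative clearance = 0.1088 + 0.36 = 0.4688.
Exposure is unchanged when dose changes in proportion to clearance. New dose = 5 mg × 0.4688 = 2.34 mg.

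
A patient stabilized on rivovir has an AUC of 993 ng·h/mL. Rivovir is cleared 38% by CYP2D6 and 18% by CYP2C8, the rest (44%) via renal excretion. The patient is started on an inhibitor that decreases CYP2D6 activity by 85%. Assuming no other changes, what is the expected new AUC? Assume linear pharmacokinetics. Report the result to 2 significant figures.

1.5 × 10³ ng·h/mL

The CYP2D6 pathway (38% of clearance) falls to 0.15× activity: 0.38 × 0.15 = 0.057.
CYP2C8 (18%) and the residual 44% are unaffected.
CL_new/CL_old = 0.057 + 0.18 + 0.44 = 0.677.
AUC ∝ 1/CL, so new value = 993 / 0.677 = 1.5 × 10³ ng·h/mL.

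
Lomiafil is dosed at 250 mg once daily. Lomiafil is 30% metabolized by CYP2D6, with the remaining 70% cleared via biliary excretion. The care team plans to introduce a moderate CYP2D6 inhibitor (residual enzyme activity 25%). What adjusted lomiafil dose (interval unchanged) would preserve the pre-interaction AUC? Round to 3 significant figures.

The CYP2D6 pathway (30% of clearance) drops to 0.25× activity: 0.3 × 0.25 = 0.075.
The remaining 70% of clearance is unaffected.
Relative clearance = 0.075 + 0.7 = 0.775.
Css,avg = (dose rate)/CL, so holding Css fixed requires dose ∝ CL: 250 × 0.775 = 194 mg.

194 mg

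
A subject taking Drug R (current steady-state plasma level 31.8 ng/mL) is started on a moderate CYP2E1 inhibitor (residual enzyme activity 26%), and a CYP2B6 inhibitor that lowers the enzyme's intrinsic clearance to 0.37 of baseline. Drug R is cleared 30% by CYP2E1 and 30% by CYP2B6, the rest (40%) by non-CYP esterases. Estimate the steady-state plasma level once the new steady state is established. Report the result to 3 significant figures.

The CYP2E1 pathway (30% of clearance) is reduced to 0.26× activity: 0.3 × 0.26 = 0.078.
The CYP2B6 pathway (30% of clearance) is reduced to 0.37× activity: 0.3 × 0.37 = 0.111.
The remaining 40% of clearance is unaffected.
Relative clearance = 0.078 + 0.111 + 0.4 = 0.589.
Steady-state plasma level ∝ 1/CL: new value = 31.8 / 0.589 = 54.0 ng/mL.

54.0 ng/mL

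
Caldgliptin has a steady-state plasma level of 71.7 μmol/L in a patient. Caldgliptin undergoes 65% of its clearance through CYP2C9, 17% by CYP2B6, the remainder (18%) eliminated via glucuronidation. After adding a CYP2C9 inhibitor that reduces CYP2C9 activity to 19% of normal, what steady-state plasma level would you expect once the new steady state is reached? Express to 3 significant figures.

The CYP2C9 pathway (65% of clearance) is reduced to 0.19× activity: 0.65 × 0.19 = 0.1235.
CYP2B6 (17%) and the residual 18% are unaffected.
Relative clearance = 0.1235 + 0.17 + 0.18 = 0.4735.
New steady-state plasma level = baseline ÷ relative clearance = 71.7 / 0.4735 = 151 μmol/L.

151 μmol/L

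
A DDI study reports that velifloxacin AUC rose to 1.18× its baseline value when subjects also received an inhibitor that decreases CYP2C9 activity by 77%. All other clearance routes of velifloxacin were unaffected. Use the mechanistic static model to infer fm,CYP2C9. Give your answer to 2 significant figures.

0.20

Let x = fm,CYP2C9. Because AUC ∝ 1/CL, relative clearance fell to 1/1.18 = 0.8475.
Setting x·0.23 + (1 − x) = 0.8475 and solving: x = (0.8475 − 1)/(0.23 − 1) = 0.20.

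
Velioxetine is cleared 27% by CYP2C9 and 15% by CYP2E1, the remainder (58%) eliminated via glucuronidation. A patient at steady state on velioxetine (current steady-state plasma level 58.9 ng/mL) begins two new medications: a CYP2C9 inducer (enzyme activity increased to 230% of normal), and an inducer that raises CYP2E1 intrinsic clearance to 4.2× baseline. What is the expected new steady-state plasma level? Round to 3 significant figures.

32.2 ng/mL

The CYP2C9 pathway (27% of clearance) increases to 2.3× activity: 0.27 × 2.3 = 0.621.
The CYP2E1 pathway (15% of clearance) increases to 4.2× activity: 0.15 × 4.2 = 0.63.
Non-CYP routes (58%) are unchanged.
CL_new/CL_old = 0.621 + 0.63 + 0.58 = 1.831.
New steady-state plasma level = 58.9 / 1.831 = 32.2 ng/mL (concentration scales inversely with clearance).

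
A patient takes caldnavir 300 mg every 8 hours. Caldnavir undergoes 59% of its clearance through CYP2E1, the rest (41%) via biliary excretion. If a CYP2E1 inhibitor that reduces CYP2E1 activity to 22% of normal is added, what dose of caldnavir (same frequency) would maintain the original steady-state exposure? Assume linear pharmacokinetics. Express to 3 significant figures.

162 mg

CYP2E1: 0.59 × 0.22 = 0.1298
Other: 0.41 (unchanged)
CL_new/CL_old = 0.1298 + 0.41 = 0.5398.
To maintain the same steady-state level, dose must scale with clearance: new dose = 300 × 0.5398 = 162 mg.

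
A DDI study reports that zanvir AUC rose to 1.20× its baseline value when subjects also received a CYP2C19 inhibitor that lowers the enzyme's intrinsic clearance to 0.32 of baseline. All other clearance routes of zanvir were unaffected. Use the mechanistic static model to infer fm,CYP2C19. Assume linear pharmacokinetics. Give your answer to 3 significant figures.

0.245

CL'/CL = 1 / 1.20 = 0.8333
0.32·fm + (1 − fm) = 0.8333
fm = (0.8333 − 1) / (0.32 − 1) = 0.245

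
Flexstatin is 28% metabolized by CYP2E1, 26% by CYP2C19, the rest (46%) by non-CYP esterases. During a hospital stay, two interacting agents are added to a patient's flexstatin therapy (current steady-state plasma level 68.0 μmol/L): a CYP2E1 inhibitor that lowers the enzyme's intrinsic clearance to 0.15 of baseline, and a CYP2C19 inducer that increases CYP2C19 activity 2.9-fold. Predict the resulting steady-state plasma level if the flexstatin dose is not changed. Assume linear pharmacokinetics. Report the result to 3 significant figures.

54.1 μmol/L

The CYP2E1 pathway (28% of clearance) drops to 0.15× activity: 0.28 × 0.15 = 0.042.
The CYP2C19 pathway (26% of clearance) rises to 2.9× activity: 0.26 × 2.9 = 0.754.
Non-CYP routes (46%) are unchanged.
New clearance relative to baseline: 0.042 + 0.754 + 0.46 = 1.256.
New steady-state plasma level = 68.0 / 1.256 = 54.1 μmol/L (concentration scales inversely with clearance).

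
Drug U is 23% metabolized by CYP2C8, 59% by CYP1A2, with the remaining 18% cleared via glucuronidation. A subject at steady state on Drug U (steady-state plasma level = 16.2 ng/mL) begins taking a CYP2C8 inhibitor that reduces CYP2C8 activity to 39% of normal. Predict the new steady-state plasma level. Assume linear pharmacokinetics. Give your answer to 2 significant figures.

19 ng/mL

The CYP2C8 pathway (23% of clearance) is reduced to 0.39× activity: 0.23 × 0.39 = 0.0897.
CYP1A2 (59%) and the residual 18% are unaffected.
Relative clearance = 0.0897 + 0.59 + 0.18 = 0.8597.
New steady-state plasma level = baseline ÷ relative clearance = 16.2 / 0.8597 = 19 ng/mL.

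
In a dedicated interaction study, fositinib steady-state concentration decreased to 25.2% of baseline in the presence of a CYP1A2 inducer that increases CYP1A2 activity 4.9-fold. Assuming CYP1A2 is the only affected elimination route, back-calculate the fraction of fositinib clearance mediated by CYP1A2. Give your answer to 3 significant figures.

CL'/CL = 1 / 0.252 = 3.968
4.9·fm + (1 − fm) = 3.968
fm = (3.968 − 1) / (4.9 − 1) = 0.761

0.761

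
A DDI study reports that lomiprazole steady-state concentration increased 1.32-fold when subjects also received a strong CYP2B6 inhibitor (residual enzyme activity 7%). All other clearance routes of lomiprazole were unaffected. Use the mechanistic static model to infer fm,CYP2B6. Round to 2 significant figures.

Write x for the fraction cleared via CYP2B6. The observed steady-state concentration change means clearance fell to 1/1.32 = 0.7576 of baseline.
Only the CYP2B6 route changed, so 0.7576 = x·0.07 + (1 − x), giving x = 0.26.

0.26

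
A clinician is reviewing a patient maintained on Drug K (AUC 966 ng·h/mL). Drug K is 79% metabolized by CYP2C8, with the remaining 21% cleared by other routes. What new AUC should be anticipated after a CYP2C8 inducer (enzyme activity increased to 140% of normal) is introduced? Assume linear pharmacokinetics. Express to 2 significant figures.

7.3 × 10² ng·h/mL

The CYP2C8 pathway (79% of clearance) increases to 1.4× activity: 0.79 × 1.4 = 1.106.
Non-CYP routes (21%) are unchanged.
CL_new/CL_old = 1.106 + 0.21 = 1.316.
New AUC = baseline ÷ relative clearance = 966 / 1.316 = 7.3 × 10² ng·h/mL.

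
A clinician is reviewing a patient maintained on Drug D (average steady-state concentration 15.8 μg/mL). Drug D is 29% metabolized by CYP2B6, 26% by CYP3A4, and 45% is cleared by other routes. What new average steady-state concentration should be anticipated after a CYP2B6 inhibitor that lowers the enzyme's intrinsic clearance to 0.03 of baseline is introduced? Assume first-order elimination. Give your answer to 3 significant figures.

22.0 μg/mL

The CYP2B6 pathway (29% of clearance) drops to 0.03× activity: 0.29 × 0.03 = 0.0087.
CYP3A4 (26%) and the residual 45% are unaffected.
New clearance relative to baseline: 0.0087 + 0.26 + 0.45 = 0.7187.
With dosing unchanged, average steady-state concentration scales as 1/CL: 15.8 / 0.7187 = 22.0 μg/mL.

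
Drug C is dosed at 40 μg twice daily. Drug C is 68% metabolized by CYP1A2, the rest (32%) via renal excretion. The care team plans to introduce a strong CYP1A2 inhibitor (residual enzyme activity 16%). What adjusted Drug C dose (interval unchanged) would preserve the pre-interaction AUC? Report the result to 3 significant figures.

The CYP1A2 pathway (68% of clearance) drops to 0.16× activity: 0.68 × 0.16 = 0.1088.
Non-CYP routes (32%) are unchanged.
New clearance relative to baseline: 0.1088 + 0.32 = 0.4288.
To maintain the same steady-state level, dose must scale with clearance: new dose = 40 × 0.4288 = 17.2 μg.

17.2 μg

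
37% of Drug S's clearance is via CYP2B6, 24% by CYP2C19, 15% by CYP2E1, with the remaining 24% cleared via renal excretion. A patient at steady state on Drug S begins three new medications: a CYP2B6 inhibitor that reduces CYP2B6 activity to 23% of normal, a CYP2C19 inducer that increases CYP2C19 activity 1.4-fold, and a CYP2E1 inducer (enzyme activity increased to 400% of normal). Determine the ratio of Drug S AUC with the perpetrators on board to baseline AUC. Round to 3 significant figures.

The CYP2B6 pathway (37% of clearance) drops to 0.23× activity: 0.37 × 0.23 = 0.0851.
The CYP2C19 pathway (24% of clearance) is boosted to 1.4× activity: 0.24 × 1.4 = 0.336.
The CYP2E1 pathway (15% of clearance) increases to 4× activity: 0.15 × 4 = 0.6.
Non-CYP routes (24%) are unchanged.
Relative clearance = 0.0851 + 0.336 + 0.6 + 0.24 = 1.2611.
Net AUC ratio = 1 / 1.2611 = 0.793.

0.793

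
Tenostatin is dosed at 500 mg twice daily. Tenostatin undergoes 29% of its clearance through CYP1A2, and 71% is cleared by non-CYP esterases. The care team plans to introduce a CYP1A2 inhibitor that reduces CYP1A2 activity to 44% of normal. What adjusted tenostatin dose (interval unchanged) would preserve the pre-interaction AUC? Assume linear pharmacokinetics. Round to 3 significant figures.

The CYP1A2 pathway (29% of clearance) falls to 0.44× activity: 0.29 × 0.44 = 0.1276.
The remaining 71% of clearance is unaffected.
New clearance relative to baseline: 0.1276 + 0.71 = 0.8376.
Exposure is unchanged when dose changes in proportion to clearance. New dose = 500 mg × 0.8376 = 419 mg.

419 mg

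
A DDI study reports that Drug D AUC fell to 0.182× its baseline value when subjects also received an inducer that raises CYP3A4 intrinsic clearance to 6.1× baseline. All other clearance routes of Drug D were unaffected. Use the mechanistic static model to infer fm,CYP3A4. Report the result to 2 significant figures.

0.88

Let fm be the CYP3A4 fraction. New clearance relative to baseline = fm × 6.1 + (1 − fm).
AUC ratio = 1 / (new CL fraction), so new CL fraction = 1 / 0.182 = 5.495.
fm × 6.1 + 1 − fm = 5.495  ⇒  fm × (6.1 − 1) = 4.495  ⇒  fm = 0.88.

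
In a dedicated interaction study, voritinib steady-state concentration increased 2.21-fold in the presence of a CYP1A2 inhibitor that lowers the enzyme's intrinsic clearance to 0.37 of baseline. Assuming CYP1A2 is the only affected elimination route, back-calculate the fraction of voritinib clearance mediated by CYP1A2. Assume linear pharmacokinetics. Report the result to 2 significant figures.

Call the CYP1A2 fraction fm. After the interaction, CL_new/CL_old = fm × 0.37 + (1 − fm).
Steady-state concentration ratio = 1 / (new CL fraction), so new CL fraction = 1 / 2.21 = 0.4525.
fm × 0.37 + 1 − fm = 0.4525  ⇒  fm × (0.37 − 1) = −0.5475  ⇒  fm = 0.87.

0.87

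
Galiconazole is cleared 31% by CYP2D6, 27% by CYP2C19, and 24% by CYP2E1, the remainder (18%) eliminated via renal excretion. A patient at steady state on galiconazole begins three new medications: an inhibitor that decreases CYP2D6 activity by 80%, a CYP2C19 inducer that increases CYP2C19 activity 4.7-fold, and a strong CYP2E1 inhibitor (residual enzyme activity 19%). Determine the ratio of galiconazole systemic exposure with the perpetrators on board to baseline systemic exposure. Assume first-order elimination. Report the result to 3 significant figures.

CYP2D6: 0.31 × 0.2 = 0.062
CYP2C19: 0.27 × 4.7 = 1.269
CYP2E1: 0.24 × 0.19 = 0.0456
Other: 0.18 (unchanged)
CL_new/CL_old = 0.062 + 1.269 + 0.0456 + 0.18 = 1.5566.
Net systemic exposure ratio = 1 / 1.5566 = 0.642.

0.642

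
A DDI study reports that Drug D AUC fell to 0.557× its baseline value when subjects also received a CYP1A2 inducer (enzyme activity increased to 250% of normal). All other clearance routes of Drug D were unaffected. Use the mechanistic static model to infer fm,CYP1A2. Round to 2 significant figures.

CL'/CL = 1 / 0.557 = 1.795
2.5·fm + (1 − fm) = 1.795
fm = (1.795 − 1) / (2.5 − 1) = 0.53

0.53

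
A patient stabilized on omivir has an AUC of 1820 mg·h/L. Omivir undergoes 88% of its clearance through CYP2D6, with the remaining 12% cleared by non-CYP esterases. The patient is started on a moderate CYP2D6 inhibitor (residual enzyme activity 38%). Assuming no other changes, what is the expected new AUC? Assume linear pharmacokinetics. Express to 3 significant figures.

4.01 × 10³ mg·h/L

The CYP2D6 pathway (88% of clearance) falls to 0.38× activity: 0.88 × 0.38 = 0.3344.
The remaining 12% of clearance is unaffected.
Relative clearance = 0.3344 + 0.12 = 0.4544.
With dosing unchanged, AUC scales as 1/CL: 1820 / 0.4544 = 4.01 × 10³ mg·h/L.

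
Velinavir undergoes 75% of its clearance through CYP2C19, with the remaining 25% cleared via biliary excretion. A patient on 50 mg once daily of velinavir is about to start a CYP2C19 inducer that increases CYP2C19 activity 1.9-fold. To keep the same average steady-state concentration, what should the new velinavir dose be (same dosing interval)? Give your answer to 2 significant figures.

84 mg

CYP2C19: 0.75 × 1.9 = 1.425
Other: 0.25 (unchanged)
CL_new/CL_old = 1.425 + 0.25 = 1.675.
To maintain the same steady-state level, dose must scale with clearance: new dose = 50 × 1.675 = 84 mg.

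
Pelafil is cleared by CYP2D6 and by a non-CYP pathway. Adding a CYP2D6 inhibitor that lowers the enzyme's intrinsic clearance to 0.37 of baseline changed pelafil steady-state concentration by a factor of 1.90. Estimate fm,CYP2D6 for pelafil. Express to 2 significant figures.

0.75

Call the CYP2D6 fraction fm. After the interaction, CL_new/CL_old = fm × 0.37 + (1 − fm).
Steady-state concentration ratio = 1 / (new CL fraction), so new CL fraction = 1 / 1.90 = 0.5263.
fm × 0.37 + 1 − fm = 0.5263  ⇒  fm × (0.37 − 1) = −0.4737  ⇒  fm = 0.75.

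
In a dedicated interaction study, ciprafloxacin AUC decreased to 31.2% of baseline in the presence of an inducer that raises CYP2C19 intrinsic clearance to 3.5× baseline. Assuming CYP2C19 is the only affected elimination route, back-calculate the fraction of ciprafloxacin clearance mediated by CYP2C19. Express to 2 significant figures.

Write x for the fraction cleared via CYP2C19. The observed AUC change means clearance rose to 1/0.312 = 3.205 of baseline.
Setting x·3.5 + (1 − x) = 3.205 and solving: x = (3.205 − 1)/(3.5 − 1) = 0.88.

0.88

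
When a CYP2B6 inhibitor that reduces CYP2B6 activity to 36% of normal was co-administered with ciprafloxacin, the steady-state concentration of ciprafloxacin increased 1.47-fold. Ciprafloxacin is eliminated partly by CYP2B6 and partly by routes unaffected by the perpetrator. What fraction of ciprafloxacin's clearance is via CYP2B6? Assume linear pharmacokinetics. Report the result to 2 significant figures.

CL'/CL = 1 / 1.47 = 0.6803
0.36·fm + (1 − fm) = 0.6803
fm = (0.6803 − 1) / (0.36 − 1) = 0.50

0.50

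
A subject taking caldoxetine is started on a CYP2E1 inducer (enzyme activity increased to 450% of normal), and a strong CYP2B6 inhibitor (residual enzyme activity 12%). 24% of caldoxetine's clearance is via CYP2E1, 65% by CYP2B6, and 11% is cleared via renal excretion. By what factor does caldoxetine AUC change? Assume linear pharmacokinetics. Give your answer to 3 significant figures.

0.789

The CYP2E1 pathway (24% of clearance) rises to 4.5× activity: 0.24 × 4.5 = 1.08.
The CYP2B6 pathway (65% of clearance) falls to 0.12× activity: 0.65 × 0.12 = 0.078.
Non-CYP routes (11%) are unchanged.
CL_new/CL_old = 1.08 + 0.078 + 0.11 = 1.268.
Because AUC varies inversely with clearance, the combined effect is 1 / 1.268 = 0.789.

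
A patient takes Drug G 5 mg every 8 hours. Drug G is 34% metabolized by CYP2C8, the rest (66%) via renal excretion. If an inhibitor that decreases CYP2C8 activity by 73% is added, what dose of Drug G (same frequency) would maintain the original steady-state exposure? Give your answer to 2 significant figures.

The CYP2C8 pathway (34% of clearance) falls to 0.27× activity: 0.34 × 0.27 = 0.0918.
The remaining 66% of clearance is unaffected.
Relative clearance = 0.0918 + 0.66 = 0.7518.
Exposure is unchanged when dose changes in proportion to clearance. New dose = 5 mg × 0.7518 = 3.8 mg.

3.8 mg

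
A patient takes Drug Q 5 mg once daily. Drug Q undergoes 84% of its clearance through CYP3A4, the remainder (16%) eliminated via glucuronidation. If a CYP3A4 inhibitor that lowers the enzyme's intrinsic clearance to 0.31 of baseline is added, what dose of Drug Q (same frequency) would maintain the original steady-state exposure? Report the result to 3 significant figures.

2.10 mg

The CYP3A4 pathway (84% of clearance) drops to 0.31× activity: 0.84 × 0.31 = 0.2604.
The remaining 16% of clearance is unaffected.
New clearance relative to baseline: 0.2604 + 0.16 = 0.4204.
To maintain the same steady-state level, dose must scale with clearance: new dose = 5 × 0.4204 = 2.10 mg.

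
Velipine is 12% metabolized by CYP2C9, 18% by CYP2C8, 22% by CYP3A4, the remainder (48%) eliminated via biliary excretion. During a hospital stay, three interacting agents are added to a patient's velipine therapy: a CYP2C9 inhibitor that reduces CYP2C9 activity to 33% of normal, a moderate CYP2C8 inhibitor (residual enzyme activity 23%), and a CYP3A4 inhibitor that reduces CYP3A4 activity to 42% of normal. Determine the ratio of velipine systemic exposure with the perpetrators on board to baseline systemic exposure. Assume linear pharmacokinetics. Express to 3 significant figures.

CYP2C9: 0.12 × 0.33 = 0.0396
CYP2C8: 0.18 × 0.23 = 0.0414
CYP3A4: 0.22 × 0.42 = 0.0924
Other: 0.48 (unchanged)
CL_new/CL_old = 0.0396 + 0.0414 + 0.0924 + 0.48 = 0.6534.
Because systemic exposure varies inversely with clearance, the combined effect is 1 / 0.6534 = 1.53.

1.53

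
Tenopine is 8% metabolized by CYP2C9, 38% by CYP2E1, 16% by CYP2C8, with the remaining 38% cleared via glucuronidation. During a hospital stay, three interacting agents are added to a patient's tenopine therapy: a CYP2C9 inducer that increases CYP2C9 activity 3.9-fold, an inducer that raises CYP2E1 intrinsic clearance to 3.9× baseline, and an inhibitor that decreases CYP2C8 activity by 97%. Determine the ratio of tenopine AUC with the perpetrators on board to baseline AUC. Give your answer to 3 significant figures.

0.459

The CYP2C9 pathway (8% of clearance) increases to 3.9× activity: 0.08 × 3.9 = 0.312.
The CYP2E1 pathway (38% of clearance) is boosted to 3.9× activity: 0.38 × 3.9 = 1.482.
The CYP2C8 pathway (16% of clearance) drops to 0.03× activity: 0.16 × 0.03 = 0.0048.
Non-CYP routes (38%) are unchanged.
Relative clearance = 0.312 + 1.482 + 0.0048 + 0.38 = 2.1788.
Net AUC ratio = 1 / 2.1788 = 0.459.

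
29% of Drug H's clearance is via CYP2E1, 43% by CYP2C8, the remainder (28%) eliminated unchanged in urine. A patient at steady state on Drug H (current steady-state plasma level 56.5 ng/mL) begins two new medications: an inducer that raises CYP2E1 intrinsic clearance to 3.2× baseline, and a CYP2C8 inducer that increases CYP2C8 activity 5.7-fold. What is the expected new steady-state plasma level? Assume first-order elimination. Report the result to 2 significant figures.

The CYP2E1 pathway (29% of clearance) is boosted to 3.2× activity: 0.29 × 3.2 = 0.928.
The CYP2C8 pathway (43% of clearance) rises to 5.7× activity: 0.43 × 5.7 = 2.451.
The remaining 28% of clearance is unaffected.
Relative clearance = 0.928 + 2.451 + 0.28 = 3.659.
Dividing the baseline by the relative clearance: 56.5 / 3.659 = 15 ng/mL.

15 ng/mL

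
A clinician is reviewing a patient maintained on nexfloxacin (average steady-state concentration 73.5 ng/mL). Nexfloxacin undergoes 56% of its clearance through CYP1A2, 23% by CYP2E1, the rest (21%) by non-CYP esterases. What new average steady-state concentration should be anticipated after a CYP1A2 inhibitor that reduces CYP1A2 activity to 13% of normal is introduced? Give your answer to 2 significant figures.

CYP1A2: 0.56 × 0.13 = 0.0728
CYP2E1: 0.23 (unchanged)
Other: 0.21 (unchanged)
New clearance relative to baseline: 0.0728 + 0.23 + 0.21 = 0.5128.
Average steady-state concentration ∝ 1/CL, so new value = 73.5 / 0.5128 = 1.4 × 10² ng/mL.

1.4 × 10² ng/mL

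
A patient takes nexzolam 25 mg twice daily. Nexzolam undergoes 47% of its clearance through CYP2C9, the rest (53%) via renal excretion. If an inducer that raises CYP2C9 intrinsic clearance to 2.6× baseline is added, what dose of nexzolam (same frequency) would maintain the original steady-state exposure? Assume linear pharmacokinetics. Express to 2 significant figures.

44 mg

The CYP2C9 pathway (47% of clearance) is boosted to 2.6× activity: 0.47 × 2.6 = 1.222.
The remaining 53% of clearance is unaffected.
New clearance relative to baseline: 1.222 + 0.53 = 1.752.
Exposure is unchanged when dose changes in proportion to clearance. New dose = 25 mg × 1.752 = 44 mg.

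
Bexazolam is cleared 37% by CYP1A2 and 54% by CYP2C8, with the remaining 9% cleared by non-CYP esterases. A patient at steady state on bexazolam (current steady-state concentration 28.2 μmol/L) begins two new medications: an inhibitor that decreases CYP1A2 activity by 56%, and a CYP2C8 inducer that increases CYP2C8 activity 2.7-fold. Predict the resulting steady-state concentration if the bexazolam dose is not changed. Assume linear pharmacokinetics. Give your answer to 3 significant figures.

The CYP1A2 pathway (37% of clearance) falls to 0.44× activity: 0.37 × 0.44 = 0.1628.
The CYP2C8 pathway (54% of clearance) increases to 2.7× activity: 0.54 × 2.7 = 1.458.
Non-CYP routes (9%) are unchanged.
New clearance relative to baseline: 0.1628 + 1.458 + 0.09 = 1.7108.
New steady-state concentration = 28.2 / 1.7108 = 16.5 μmol/L (concentration scales inversely with clearance).

16.5 μmol/L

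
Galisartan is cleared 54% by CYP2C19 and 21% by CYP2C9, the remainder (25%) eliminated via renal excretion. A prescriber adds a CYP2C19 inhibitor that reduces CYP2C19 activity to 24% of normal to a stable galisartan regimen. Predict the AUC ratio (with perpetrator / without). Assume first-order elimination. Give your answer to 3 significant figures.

The CYP2C19 pathway (54% of clearance) is reduced to 0.24× activity: 0.54 × 0.24 = 0.1296.
CYP2C9 (21%) and the residual 25% are unaffected.
Relative clearance = 0.1296 + 0.21 + 0.25 = 0.5896.
AUC ratio = CL_old/CL_new = 1 / 0.5896 = 1.70.

1.70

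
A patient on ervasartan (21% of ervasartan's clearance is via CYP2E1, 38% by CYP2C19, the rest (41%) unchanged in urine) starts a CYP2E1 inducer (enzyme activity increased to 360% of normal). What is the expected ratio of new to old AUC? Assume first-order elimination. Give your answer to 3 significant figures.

CYP2E1: 0.21 × 3.6 = 0.756
CYP2C19: 0.38 (unchanged)
Other: 0.41 (unchanged)
CL_new/CL_old = 0.756 + 0.38 + 0.41 = 1.546.
AUC ratio = CL_old/CL_new = 1 / 1.546 = 0.647.

0.647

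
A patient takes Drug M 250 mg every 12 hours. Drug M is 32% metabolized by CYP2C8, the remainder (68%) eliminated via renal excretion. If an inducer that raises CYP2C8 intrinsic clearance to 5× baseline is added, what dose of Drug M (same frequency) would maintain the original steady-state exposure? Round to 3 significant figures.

570 mg

CYP2C8: 0.32 × 5 = 1.6
Other: 0.68 (unchanged)
CL_new/CL_old = 1.6 + 0.68 = 2.28.
Css,avg = (dose rate)/CL, so holding Css fixed requires dose ∝ CL: 250 × 2.28 = 570 mg.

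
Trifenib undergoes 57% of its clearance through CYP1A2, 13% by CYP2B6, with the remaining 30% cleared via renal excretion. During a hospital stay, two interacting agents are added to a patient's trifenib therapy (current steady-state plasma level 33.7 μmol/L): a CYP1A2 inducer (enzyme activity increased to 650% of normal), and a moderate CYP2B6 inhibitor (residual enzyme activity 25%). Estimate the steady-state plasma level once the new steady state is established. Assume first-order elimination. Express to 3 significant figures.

8.35 μmol/L

CYP1A2: 0.57 × 6.5 = 3.705
CYP2B6: 0.13 × 0.25 = 0.0325
Other: 0.3 (unchanged)
New clearance relative to baseline: 3.705 + 0.0325 + 0.3 = 4.0375.
New steady-state plasma level = 33.7 / 4.0375 = 8.35 μmol/L (concentration scales inversely with clearance).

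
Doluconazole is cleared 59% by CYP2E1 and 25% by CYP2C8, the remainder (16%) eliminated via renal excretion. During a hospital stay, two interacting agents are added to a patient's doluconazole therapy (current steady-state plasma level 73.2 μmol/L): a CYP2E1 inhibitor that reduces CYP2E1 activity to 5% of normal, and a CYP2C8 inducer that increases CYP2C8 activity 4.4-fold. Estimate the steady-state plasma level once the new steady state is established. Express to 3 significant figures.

CYP2E1: 0.59 × 0.05 = 0.0295
CYP2C8: 0.25 × 4.4 = 1.1
Other: 0.16 (unchanged)
Relative clearance = 0.0295 + 1.1 + 0.16 = 1.2895.
New steady-state plasma level = 73.2 / 1.2895 = 56.8 μmol/L (concentration scales inversely with clearance).

56.8 μmol/L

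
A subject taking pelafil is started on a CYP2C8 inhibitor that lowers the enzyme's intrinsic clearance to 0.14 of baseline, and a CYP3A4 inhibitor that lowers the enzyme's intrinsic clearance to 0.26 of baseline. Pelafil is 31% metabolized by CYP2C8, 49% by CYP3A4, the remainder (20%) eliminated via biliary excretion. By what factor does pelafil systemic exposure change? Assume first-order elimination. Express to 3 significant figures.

2.70

CYP2C8: 0.31 × 0.14 = 0.0434
CYP3A4: 0.49 × 0.26 = 0.1274
Other: 0.2 (unchanged)
Relative clearance = 0.0434 + 0.1274 + 0.2 = 0.3708.
Because systemic exposure varies inversely with clearance, the combined effect is 1 / 0.3708 = 2.70.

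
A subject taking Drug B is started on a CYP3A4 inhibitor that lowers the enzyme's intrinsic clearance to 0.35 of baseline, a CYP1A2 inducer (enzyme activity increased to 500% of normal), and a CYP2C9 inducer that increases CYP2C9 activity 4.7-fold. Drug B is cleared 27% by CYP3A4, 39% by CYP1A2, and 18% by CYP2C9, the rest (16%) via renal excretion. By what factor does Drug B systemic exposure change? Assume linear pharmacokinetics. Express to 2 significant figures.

0.33

The CYP3A4 pathway (27% of clearance) falls to 0.35× activity: 0.27 × 0.35 = 0.0945.
The CYP1A2 pathway (39% of clearance) rises to 5× activity: 0.39 × 5 = 1.95.
The CYP2C9 pathway (18% of clearance) increases to 4.7× activity: 0.18 × 4.7 = 0.846.
The remaining 16% of clearance is unaffected.
Relative clearance = 0.0945 + 1.95 + 0.846 + 0.16 = 3.0505.
Systemic exposure ∝ 1/CL: fold-change = 1 / 3.0505 = 0.33.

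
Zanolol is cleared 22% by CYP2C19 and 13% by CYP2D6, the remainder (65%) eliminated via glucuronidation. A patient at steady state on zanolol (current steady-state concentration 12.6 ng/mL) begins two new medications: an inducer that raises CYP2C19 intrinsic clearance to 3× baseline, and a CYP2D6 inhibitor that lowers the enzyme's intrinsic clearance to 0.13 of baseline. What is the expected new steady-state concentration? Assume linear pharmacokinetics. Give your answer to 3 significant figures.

9.50 ng/mL

The CYP2C19 pathway (22% of clearance) rises to 3× activity: 0.22 × 3 = 0.66.
The CYP2D6 pathway (13% of clearance) is reduced to 0.13× activity: 0.13 × 0.13 = 0.0169.
Non-CYP routes (65%) are unchanged.
Relative clearance = 0.66 + 0.0169 + 0.65 = 1.3269.
Dividing the baseline by the relative clearance: 12.6 / 1.3269 = 9.50 ng/mL.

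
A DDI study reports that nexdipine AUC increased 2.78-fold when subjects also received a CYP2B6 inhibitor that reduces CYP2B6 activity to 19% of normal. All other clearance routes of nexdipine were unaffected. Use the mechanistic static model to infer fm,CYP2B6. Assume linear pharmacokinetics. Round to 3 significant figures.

0.790

Call the CYP2B6 fraction fm. After the interaction, CL_new/CL_old = fm × 0.19 + (1 − fm).
AUC ratio = 1 / (new CL fraction), so new CL fraction = 1 / 2.78 = 0.3597.
fm × 0.19 + 1 − fm = 0.3597  ⇒  fm × (0.19 − 1) = −0.6403  ⇒  fm = 0.790.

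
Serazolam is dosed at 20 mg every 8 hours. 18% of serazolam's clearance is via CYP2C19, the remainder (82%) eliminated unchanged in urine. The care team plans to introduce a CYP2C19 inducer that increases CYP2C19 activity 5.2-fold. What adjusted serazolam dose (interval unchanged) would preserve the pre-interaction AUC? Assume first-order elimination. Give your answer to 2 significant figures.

35 mg

The CYP2C19 pathway (18% of clearance) is boosted to 5.2× activity: 0.18 × 5.2 = 0.936.
The remaining 82% of clearance is unaffected.
CL_new/CL_old = 0.936 + 0.82 = 1.756.
Exposure is unchanged when dose changes in proportion to clearance. New dose = 20 mg × 1.756 = 35 mg.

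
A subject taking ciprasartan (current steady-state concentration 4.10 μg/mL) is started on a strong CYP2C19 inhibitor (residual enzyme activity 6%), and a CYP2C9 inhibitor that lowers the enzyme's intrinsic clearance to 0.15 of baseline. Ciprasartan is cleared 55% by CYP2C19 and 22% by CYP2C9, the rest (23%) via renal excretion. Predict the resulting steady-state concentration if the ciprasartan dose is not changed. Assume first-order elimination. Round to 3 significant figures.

The CYP2C19 pathway (55% of clearance) is reduced to 0.06× activity: 0.55 × 0.06 = 0.033.
The CYP2C9 pathway (22% of clearance) drops to 0.15× activity: 0.22 × 0.15 = 0.033.
The remaining 23% of clearance is unaffected.
CL_new/CL_old = 0.033 + 0.033 + 0.23 = 0.296.
Steady-state concentration ∝ 1/CL: new value = 4.10 / 0.296 = 13.9 μg/mL.

13.9 μg/mL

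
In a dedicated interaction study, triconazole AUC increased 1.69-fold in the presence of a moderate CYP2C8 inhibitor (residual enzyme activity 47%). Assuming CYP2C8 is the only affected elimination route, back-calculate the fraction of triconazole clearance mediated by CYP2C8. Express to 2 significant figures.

0.77

Call the CYP2C8 fraction fm. After the interaction, CL_new/CL_old = fm × 0.47 + (1 − fm).
AUC ratio = 1 / (new CL fraction), so new CL fraction = 1 / 1.69 = 0.5917.
fm × 0.47 + 1 − fm = 0.5917  ⇒  fm × (0.47 − 1) = −0.4083  ⇒  fm = 0.77.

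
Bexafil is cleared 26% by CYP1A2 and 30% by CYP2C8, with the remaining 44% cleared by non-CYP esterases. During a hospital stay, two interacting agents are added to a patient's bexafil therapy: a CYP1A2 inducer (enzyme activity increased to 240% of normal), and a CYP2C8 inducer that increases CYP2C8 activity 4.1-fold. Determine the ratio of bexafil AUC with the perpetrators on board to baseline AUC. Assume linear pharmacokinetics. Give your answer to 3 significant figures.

CYP1A2: 0.26 × 2.4 = 0.624
CYP2C8: 0.3 × 4.1 = 1.23
Other: 0.44 (unchanged)
Relative clearance = 0.624 + 1.23 + 0.44 = 2.294.
AUC ∝ 1/CL: fold-change = 1 / 2.294 = 0.436.

0.436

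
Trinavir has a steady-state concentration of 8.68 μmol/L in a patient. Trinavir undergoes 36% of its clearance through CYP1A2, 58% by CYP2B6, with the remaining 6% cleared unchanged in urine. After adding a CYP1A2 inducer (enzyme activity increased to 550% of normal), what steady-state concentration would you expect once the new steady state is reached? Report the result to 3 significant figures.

3.31 μmol/L

The CYP1A2 pathway (36% of clearance) increases to 5.5× activity: 0.36 × 5.5 = 1.98.
CYP2B6 (58%) and the residual 6% are unaffected.
CL_new/CL_old = 1.98 + 0.58 + 0.06 = 2.62.
New steady-state concentration = baseline ÷ relative clearance = 8.68 / 2.62 = 3.31 μmol/L.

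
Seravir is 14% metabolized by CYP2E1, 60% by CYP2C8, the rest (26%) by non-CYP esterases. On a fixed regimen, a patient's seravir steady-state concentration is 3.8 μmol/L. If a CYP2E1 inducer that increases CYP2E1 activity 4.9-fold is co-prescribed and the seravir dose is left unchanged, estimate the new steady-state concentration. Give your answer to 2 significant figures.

The CYP2E1 pathway (14% of clearance) is boosted to 4.9× activity: 0.14 × 4.9 = 0.686.
CYP2C8 (60%) and the residual 26% are unaffected.
CL_new/CL_old = 0.686 + 0.6 + 0.26 = 1.546.
With dosing unchanged, steady-state concentration scales as 1/CL: 3.8 / 1.546 = 2.5 μmol/L.

2.5 μmol/L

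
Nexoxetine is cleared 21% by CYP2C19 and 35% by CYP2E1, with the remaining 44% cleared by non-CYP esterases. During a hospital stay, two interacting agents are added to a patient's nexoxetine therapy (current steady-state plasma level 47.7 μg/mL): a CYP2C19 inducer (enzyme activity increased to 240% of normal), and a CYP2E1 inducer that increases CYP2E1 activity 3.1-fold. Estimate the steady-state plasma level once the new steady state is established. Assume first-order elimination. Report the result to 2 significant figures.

The CYP2C19 pathway (21% of clearance) is boosted to 2.4× activity: 0.21 × 2.4 = 0.504.
The CYP2E1 pathway (35% of clearance) rises to 3.1× activity: 0.35 × 3.1 = 1.085.
Non-CYP routes (44%) are unchanged.
CL_new/CL_old = 0.504 + 1.085 + 0.44 = 2.029.
Steady-state plasma level ∝ 1/CL: new value = 47.7 / 2.029 = 24 μg/mL.

24 μg/mL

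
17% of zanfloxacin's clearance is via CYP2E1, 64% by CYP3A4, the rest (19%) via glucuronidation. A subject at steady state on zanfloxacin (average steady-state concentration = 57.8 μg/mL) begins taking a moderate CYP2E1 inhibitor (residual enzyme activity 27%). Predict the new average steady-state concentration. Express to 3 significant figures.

66.0 μg/mL

CYP2E1: 0.17 × 0.27 = 0.0459
CYP3A4: 0.64 (unchanged)
Other: 0.19 (unchanged)
New clearance relative to baseline: 0.0459 + 0.64 + 0.19 = 0.8759.
New average steady-state concentration = baseline ÷ relative clearance = 57.8 / 0.8759 = 66.0 μg/mL.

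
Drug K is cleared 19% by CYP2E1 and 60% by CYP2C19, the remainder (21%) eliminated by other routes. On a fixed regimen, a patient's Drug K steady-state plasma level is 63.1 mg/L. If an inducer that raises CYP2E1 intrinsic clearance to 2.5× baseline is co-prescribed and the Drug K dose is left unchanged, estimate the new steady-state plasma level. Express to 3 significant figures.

The CYP2E1 pathway (19% of clearance) is boosted to 2.5× activity: 0.19 × 2.5 = 0.475.
CYP2C19 (60%) and the residual 21% are unaffected.
CL_new/CL_old = 0.475 + 0.6 + 0.21 = 1.285.
New steady-state plasma level = baseline ÷ relative clearance = 63.1 / 1.285 = 49.1 mg/L.

49.1 mg/L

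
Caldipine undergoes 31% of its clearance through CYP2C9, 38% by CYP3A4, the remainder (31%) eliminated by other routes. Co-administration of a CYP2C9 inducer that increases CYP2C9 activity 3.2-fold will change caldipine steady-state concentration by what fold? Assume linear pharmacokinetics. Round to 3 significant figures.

0.595

The CYP2C9 pathway (31% of clearance) increases to 3.2× activity: 0.31 × 3.2 = 0.992.
CYP3A4 (38%) and the residual 31% are unaffected.
CL_new/CL_old = 0.992 + 0.38 + 0.31 = 1.682.
Steady-state concentration is inversely proportional to clearance, so the fold-change is 1 / 1.682 = 0.595.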